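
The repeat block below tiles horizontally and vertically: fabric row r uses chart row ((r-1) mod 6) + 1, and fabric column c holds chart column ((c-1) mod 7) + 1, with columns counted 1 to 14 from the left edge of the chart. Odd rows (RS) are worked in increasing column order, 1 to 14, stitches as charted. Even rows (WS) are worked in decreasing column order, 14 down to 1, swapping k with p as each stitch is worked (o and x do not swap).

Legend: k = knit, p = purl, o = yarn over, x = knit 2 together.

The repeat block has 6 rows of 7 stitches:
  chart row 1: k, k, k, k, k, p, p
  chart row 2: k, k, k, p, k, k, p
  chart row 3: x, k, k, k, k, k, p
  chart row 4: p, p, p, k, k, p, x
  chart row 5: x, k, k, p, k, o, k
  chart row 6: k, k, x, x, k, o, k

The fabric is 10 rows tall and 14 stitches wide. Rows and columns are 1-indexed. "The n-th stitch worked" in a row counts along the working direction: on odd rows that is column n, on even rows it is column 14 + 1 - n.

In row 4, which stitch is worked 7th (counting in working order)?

For row 4: chart row = ((4-1) mod 6) + 1 = 4; this is a WS (even) row.
Chart row 4 tiled across columns 1-14: p p p k k p x p p p k k p x
Wrong side: read the tiled row from column 14 down to 1 and exchange k with p (leave o, x).
Row 4 as worked: x k p p k k k x k p p k k k
Counting 7 along the worked row gives k.

Stitch:
k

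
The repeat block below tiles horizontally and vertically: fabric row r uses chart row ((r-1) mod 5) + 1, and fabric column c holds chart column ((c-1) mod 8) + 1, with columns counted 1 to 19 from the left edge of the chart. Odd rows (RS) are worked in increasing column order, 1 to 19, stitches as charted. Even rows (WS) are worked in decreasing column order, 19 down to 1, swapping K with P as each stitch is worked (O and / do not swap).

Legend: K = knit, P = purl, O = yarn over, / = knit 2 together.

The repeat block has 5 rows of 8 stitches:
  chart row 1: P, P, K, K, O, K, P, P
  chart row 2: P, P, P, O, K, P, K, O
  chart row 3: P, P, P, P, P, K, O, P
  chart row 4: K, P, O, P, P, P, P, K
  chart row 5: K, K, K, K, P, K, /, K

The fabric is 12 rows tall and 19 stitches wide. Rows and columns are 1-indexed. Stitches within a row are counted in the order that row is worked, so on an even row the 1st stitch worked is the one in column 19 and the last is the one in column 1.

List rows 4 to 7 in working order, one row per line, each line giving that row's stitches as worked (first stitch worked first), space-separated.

Result:
O K P P K K K K O K P P K K K K O K P
K K K K P K / K K K K K P K / K K K K
P K K K K P O P P K K K K P O P P K K
P P P O K P K O P P P O K P K O P P P

Derivation:
Row 4: chart row 4, WS - tiled (columns 1-19): K P O P P P P K K P O P P P P K K P O; work from column 19 back to 1 with K<->P swapped.
Row 5: chart row 5, RS - tile across columns 1-19 and work as-is.
Row 6: chart row 1, WS - tiled (columns 1-19): P P K K O K P P P P K K O K P P P P K; work from column 19 back to 1 with K<->P swapped.
Row 7: chart row 2, RS - tile across columns 1-19 and work as-is.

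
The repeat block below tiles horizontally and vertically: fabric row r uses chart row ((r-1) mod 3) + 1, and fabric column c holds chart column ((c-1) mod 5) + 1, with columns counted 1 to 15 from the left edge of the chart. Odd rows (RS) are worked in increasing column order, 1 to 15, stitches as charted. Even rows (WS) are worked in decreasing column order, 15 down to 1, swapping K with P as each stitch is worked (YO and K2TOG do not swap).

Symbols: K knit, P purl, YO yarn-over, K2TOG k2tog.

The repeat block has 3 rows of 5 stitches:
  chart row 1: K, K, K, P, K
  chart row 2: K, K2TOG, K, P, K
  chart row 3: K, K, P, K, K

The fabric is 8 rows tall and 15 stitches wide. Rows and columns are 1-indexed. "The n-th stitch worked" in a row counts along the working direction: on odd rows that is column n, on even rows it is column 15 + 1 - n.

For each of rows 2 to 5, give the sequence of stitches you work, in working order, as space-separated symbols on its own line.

Row 2: chart row 2, WS - tiled (columns 1-15): K K2TOG K P K K K2TOG K P K K K2TOG K P K; work from column 15 back to 1 with K<->P swapped.
Row 3: chart row 3, RS - tile across columns 1-15 and work as-is.
Row 4: chart row 1, WS - tiled (columns 1-15): K K K P K K K K P K K K K P K; work from column 15 back to 1 with K<->P swapped.
Row 5: chart row 2, RS - tile across columns 1-15 and work as-is.

== ROWS AS WORKED ==
P K P K2TOG P P K P K2TOG P P K P K2TOG P
K K P K K K K P K K K K P K K
P K P P P P K P P P P K P P P
K K2TOG K P K K K2TOG K P K K K2TOG K P K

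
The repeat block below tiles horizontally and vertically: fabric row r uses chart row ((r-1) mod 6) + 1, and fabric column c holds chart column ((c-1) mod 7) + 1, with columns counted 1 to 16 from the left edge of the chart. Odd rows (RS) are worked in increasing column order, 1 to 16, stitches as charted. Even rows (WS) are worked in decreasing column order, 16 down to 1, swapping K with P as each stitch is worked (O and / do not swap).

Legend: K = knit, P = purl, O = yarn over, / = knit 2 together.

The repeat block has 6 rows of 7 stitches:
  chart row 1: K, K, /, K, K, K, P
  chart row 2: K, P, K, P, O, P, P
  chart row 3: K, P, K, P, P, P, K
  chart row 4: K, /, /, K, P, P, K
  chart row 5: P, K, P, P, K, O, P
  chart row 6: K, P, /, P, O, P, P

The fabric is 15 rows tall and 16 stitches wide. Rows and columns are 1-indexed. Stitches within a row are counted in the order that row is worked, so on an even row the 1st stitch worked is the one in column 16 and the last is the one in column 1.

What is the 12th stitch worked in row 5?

Stitch:
K

Derivation:
Row 5 uses chart row ((5-1) mod 6)+1 = 5. Row 5 is odd, so RS.
Chart row 5 tiled across columns 1-16: P K P P K O P P K P P K O P P K
RS row: no reversal, no swap; stitch n worked = column n.
The 12th stitch worked is K.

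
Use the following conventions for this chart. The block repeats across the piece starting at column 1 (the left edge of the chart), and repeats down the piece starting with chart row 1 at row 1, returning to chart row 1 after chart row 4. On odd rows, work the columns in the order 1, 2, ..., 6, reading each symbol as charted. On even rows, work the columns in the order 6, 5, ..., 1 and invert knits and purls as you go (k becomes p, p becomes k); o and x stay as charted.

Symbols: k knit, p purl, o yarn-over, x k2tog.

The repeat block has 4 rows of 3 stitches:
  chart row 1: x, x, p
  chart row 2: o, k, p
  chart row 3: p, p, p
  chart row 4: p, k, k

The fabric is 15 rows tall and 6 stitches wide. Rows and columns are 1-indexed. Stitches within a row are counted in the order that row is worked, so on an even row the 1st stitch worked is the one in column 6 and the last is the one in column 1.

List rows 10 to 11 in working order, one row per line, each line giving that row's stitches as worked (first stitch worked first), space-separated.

== ROWS AS WORKED ==
k p o k p o
p p p p p p

Derivation:
Row 10: chart row 2, WS - tiled (columns 1-6): o k p o k p; work from column 6 back to 1 with k<->p swapped.
Row 11: chart row 3, RS - tile across columns 1-6 and work as-is.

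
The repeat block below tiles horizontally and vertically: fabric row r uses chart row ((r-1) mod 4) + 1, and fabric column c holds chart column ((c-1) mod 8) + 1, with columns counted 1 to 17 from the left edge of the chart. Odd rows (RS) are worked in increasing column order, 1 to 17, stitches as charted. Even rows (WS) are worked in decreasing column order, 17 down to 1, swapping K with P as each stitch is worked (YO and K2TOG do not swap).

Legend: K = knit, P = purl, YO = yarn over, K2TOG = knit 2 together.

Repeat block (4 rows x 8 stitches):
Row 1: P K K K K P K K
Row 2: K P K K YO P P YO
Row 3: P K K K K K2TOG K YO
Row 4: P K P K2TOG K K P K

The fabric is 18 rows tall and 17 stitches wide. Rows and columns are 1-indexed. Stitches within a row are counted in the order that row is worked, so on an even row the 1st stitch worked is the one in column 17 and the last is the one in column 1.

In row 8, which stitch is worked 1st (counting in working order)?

== STITCH ==
K

Derivation:
For row 8: chart row = ((8-1) mod 4) + 1 = 4; this is a WS (even) row.
Chart row 4 tiled across columns 1-17: P K P K2TOG K K P K P K P K2TOG K K P K P
Wrong side: read the tiled row from column 17 down to 1 and exchange K with P (leave YO, K2TOG).
Row 8 as worked: K P K P P K2TOG K P K P K P P K2TOG K P K
Stitch 1 in working order -> K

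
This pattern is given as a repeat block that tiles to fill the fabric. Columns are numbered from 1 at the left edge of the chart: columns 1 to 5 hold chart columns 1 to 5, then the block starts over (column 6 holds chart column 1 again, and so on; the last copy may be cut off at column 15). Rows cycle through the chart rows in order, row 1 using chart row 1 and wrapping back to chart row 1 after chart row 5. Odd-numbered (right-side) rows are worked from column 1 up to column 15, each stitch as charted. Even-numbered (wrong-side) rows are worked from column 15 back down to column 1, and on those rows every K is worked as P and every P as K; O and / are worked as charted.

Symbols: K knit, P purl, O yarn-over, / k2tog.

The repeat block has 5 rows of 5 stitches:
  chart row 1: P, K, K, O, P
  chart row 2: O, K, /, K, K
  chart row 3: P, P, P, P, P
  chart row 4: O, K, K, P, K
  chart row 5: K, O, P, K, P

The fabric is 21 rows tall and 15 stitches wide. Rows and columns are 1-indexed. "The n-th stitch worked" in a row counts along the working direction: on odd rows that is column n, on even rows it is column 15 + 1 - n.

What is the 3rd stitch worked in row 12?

== STITCH ==
/

Derivation:
Row 12 uses chart row ((12-1) mod 5)+1 = 2. Row 12 is even, so WS.
Chart row 2 tiled across columns 1-15: O K / K K O K / K K O K / K K
Wrong side: read the tiled row from column 15 down to 1 and exchange K with P (leave O, /).
Row 12 as worked: P P / P O P P / P O P P / P O
Stitch 3 in working order -> /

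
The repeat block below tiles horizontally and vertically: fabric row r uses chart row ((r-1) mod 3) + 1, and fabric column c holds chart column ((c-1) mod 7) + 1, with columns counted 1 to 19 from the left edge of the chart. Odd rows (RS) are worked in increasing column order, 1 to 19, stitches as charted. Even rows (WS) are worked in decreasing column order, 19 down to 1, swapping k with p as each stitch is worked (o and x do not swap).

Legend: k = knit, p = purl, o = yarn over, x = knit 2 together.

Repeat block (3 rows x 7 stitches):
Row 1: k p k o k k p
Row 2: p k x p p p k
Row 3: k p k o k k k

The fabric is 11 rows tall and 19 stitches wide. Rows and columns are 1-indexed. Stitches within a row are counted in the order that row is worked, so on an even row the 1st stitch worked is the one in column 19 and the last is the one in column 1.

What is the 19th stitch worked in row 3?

For row 3: chart row = ((3-1) mod 3) + 1 = 3; this is a RS (odd) row.
Chart row 3 tiled across columns 1-19: k p k o k k k k p k o k k k k p k o k
RS: work column 1 to column 19, symbols as charted — the tiled row is the row as worked.
Counting 19 along the worked row gives k.

== STITCH ==
k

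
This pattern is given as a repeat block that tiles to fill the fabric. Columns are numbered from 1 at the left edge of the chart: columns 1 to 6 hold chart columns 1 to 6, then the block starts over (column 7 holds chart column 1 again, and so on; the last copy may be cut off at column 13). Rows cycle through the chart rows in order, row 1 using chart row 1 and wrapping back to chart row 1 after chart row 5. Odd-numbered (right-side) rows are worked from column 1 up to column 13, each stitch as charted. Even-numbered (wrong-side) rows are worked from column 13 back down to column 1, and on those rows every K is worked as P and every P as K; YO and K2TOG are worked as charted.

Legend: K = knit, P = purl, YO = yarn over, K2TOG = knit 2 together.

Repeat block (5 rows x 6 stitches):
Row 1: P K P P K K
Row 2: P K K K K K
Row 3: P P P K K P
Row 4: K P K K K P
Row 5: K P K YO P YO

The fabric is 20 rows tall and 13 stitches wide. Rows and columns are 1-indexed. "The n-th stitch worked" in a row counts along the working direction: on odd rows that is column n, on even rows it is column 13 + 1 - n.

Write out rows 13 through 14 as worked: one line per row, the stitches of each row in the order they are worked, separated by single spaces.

Row 13: chart row 3, RS - tile across columns 1-13 and work as-is.
Row 14: chart row 4, WS - tiled (columns 1-13): K P K K K P K P K K K P K; work from column 13 back to 1 with K<->P swapped.

Rows as worked:
P P P K K P P P P K K P P
P K P P P K P K P P P K P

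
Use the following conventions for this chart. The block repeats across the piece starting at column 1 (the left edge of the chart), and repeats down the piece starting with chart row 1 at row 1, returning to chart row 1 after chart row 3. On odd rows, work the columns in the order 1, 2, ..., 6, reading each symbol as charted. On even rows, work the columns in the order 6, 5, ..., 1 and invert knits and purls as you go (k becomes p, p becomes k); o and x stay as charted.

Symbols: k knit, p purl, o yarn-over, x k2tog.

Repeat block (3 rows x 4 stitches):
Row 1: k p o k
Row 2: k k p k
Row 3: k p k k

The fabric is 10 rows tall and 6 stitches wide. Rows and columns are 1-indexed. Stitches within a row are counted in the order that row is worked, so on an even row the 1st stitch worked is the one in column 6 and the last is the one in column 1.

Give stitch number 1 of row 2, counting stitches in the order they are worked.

Result:
p

Derivation:
Row 2 uses chart row ((2-1) mod 3)+1 = 2. Row 2 is even, so WS.
Chart row 2 tiled across columns 1-6: k k p k k k
WS row: flip the tiled sequence (start at column 6) and apply k<->p; o and x stay.
Row 2 as worked: p p p k p p
Counting 1 along the worked row gives p.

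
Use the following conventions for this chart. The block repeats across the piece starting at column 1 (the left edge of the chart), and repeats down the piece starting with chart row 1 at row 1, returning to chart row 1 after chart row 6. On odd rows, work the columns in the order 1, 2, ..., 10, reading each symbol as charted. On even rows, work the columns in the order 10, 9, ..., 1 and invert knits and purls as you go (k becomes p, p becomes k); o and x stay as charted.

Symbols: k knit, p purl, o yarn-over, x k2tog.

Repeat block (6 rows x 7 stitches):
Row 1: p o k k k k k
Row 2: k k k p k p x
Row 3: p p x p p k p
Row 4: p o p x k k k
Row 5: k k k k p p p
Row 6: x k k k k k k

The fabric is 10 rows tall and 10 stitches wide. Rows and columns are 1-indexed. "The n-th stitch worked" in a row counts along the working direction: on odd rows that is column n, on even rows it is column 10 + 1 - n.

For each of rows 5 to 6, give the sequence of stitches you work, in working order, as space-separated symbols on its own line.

Result:
k k k k p p p k k k
p p x p p p p p p x

Derivation:
Row 5: chart row 5, RS - tile across columns 1-10 and work as-is.
Row 6: chart row 6, WS - tiled (columns 1-10): x k k k k k k x k k; work from column 10 back to 1 with k<->p swapped.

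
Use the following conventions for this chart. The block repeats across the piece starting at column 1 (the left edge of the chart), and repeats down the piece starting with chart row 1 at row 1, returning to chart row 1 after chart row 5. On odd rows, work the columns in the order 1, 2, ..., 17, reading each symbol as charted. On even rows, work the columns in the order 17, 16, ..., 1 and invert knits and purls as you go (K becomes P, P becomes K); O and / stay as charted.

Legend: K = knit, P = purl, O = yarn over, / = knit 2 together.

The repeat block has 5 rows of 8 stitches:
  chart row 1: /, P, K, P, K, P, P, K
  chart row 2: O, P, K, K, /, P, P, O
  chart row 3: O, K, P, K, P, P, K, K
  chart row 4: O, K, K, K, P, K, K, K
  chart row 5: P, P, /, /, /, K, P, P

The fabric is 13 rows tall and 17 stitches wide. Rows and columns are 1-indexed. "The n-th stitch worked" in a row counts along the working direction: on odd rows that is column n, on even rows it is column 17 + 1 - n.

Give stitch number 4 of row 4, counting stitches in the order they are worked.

Row 4 uses chart row ((4-1) mod 5)+1 = 4. Row 4 is even, so WS.
Chart row 4 tiled across columns 1-17: O K K K P K K K O K K K P K K K O
WS: work from column 17 back to column 1 (reverse the tiled row), swapping K<->P (O and / unchanged).
Row 4 as worked: O P P P K P P P O P P P K P P P O
Counting 4 along the worked row gives P.

== STITCH ==
P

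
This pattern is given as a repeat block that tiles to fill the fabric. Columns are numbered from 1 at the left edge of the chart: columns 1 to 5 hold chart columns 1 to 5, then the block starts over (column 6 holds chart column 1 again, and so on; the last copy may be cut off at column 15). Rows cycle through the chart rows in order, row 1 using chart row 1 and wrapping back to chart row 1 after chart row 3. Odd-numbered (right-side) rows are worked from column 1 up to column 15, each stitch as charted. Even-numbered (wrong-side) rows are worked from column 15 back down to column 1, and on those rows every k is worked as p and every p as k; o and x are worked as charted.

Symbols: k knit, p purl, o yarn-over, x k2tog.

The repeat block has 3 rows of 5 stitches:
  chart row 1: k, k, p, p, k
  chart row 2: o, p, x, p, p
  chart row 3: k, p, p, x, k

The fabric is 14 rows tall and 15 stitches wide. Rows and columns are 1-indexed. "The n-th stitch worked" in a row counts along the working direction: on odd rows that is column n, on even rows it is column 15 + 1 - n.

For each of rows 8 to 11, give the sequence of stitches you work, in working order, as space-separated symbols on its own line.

Row 8: chart row 2, WS - tiled (columns 1-15): o p x p p o p x p p o p x p p; work from column 15 back to 1 with k<->p swapped.
Row 9: chart row 3, RS - tile across columns 1-15 and work as-is.
Row 10: chart row 1, WS - tiled (columns 1-15): k k p p k k k p p k k k p p k; work from column 15 back to 1 with k<->p swapped.
Row 11: chart row 2, RS - tile across columns 1-15 and work as-is.

== ROWS AS WORKED ==
k k x k o k k x k o k k x k o
k p p x k k p p x k k p p x k
p k k p p p k k p p p k k p p
o p x p p o p x p p o p x p p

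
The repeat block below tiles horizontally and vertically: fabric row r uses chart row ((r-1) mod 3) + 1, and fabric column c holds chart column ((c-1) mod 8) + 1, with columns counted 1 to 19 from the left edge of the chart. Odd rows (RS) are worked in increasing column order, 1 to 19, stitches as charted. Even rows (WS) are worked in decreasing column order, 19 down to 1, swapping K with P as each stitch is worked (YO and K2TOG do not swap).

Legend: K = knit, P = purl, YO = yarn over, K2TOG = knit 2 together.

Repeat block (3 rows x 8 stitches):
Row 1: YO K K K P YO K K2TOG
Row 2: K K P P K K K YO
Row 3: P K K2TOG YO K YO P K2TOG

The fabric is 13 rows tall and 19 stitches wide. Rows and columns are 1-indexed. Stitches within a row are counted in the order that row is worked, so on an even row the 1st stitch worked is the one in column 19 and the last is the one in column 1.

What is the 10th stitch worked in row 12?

Stitch:
P

Derivation:
Row 12: (12-1) mod 3 = 2, so use chart row 3. Even row -> WS.
Chart row 3 tiled across columns 1-19: P K K2TOG YO K YO P K2TOG P K K2TOG YO K YO P K2TOG P K K2TOG
WS row: flip the tiled sequence (start at column 19) and apply K<->P; YO and K2TOG stay.
Row 12 as worked: K2TOG P K K2TOG K YO P YO K2TOG P K K2TOG K YO P YO K2TOG P K
The 10th stitch worked is P.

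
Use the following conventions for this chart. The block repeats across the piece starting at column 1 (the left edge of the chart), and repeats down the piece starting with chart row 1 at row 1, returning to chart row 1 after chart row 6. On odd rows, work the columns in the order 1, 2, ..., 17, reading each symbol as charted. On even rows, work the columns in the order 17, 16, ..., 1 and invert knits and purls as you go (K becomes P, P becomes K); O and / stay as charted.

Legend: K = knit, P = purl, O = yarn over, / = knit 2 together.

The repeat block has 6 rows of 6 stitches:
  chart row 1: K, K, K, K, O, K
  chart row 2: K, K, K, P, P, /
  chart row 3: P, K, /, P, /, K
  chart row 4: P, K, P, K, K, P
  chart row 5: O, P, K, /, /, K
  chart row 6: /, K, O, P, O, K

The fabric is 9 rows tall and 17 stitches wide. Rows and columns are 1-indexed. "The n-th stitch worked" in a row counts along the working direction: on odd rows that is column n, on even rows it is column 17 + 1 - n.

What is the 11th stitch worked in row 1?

== STITCH ==
O

Derivation:
For row 1: chart row = ((1-1) mod 6) + 1 = 1; this is a RS (odd) row.
Chart row 1 tiled across columns 1-17: K K K K O K K K K K O K K K K K O
RS: work column 1 to column 17, symbols as charted — the tiled row is the row as worked.
Stitch 11 in working order -> O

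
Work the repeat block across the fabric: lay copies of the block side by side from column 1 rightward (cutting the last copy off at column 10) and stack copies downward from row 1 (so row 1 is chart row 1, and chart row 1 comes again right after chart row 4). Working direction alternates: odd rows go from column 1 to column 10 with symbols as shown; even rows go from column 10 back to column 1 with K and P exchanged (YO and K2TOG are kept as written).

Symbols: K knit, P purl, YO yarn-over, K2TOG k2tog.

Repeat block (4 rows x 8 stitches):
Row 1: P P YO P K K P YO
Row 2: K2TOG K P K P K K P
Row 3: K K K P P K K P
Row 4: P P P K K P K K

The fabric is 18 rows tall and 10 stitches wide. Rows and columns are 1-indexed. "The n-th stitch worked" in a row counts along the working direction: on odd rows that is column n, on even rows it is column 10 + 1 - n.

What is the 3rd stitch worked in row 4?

Result:
P

Derivation:
Row 4: (4-1) mod 4 = 3, so use chart row 4. Even row -> WS.
Chart row 4 tiled across columns 1-10: P P P K K P K K P P
WS row: flip the tiled sequence (start at column 10) and apply K<->P; YO and K2TOG stay.
Row 4 as worked: K K P P K P P K K K
The 3rd stitch worked is P.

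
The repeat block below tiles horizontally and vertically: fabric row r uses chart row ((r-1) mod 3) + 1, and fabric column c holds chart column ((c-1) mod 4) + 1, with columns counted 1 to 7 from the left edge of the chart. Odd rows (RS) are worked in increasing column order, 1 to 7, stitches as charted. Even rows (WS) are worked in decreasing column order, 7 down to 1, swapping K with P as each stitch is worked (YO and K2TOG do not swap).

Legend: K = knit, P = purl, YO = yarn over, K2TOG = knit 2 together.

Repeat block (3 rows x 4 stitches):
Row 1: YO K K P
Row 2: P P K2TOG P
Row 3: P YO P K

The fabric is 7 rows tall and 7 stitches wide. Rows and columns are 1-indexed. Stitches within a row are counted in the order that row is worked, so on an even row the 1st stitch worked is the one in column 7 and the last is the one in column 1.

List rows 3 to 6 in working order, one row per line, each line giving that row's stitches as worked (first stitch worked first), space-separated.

== ROWS AS WORKED ==
P YO P K P YO P
P P YO K P P YO
P P K2TOG P P P K2TOG
K YO K P K YO K

Derivation:
Row 3: chart row 3, RS - tile across columns 1-7 and work as-is.
Row 4: chart row 1, WS - tiled (columns 1-7): YO K K P YO K K; work from column 7 back to 1 with K<->P swapped.
Row 5: chart row 2, RS - tile across columns 1-7 and work as-is.
Row 6: chart row 3, WS - tiled (columns 1-7): P YO P K P YO P; work from column 7 back to 1 with K<->P swapped.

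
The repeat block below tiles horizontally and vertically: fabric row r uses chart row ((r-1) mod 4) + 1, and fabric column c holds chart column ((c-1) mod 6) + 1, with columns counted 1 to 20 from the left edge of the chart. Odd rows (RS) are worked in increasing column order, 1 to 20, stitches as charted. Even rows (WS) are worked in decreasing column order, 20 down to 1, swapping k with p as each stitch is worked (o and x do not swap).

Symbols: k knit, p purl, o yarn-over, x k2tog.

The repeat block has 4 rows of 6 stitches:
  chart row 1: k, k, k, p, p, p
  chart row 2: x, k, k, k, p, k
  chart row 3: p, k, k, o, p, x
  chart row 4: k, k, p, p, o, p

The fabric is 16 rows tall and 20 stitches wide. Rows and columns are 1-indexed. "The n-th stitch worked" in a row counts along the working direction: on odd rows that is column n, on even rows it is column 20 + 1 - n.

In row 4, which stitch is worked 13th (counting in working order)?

Stitch:
p

Derivation:
Row 4: (4-1) mod 4 = 3, so use chart row 4. Even row -> WS.
Chart row 4 tiled across columns 1-20: k k p p o p k k p p o p k k p p o p k k
Wrong side: read the tiled row from column 20 down to 1 and exchange k with p (leave o, x).
Row 4 as worked: p p k o k k p p k o k k p p k o k k p p
The 13th stitch worked is p.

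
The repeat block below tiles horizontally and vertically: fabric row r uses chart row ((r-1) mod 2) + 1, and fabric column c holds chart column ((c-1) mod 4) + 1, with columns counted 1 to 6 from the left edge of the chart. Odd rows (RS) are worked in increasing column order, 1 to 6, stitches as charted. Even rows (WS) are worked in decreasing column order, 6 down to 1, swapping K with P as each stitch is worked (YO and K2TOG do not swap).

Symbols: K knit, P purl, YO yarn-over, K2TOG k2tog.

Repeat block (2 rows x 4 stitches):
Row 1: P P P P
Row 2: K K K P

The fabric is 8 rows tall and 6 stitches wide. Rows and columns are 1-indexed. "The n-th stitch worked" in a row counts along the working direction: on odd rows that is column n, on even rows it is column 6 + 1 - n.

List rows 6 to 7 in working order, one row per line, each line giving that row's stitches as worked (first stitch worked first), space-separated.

Row 6: chart row 2, WS - tiled (columns 1-6): K K K P K K; work from column 6 back to 1 with K<->P swapped.
Row 7: chart row 1, RS - tile across columns 1-6 and work as-is.

Result:
P P K P P P
P P P P P P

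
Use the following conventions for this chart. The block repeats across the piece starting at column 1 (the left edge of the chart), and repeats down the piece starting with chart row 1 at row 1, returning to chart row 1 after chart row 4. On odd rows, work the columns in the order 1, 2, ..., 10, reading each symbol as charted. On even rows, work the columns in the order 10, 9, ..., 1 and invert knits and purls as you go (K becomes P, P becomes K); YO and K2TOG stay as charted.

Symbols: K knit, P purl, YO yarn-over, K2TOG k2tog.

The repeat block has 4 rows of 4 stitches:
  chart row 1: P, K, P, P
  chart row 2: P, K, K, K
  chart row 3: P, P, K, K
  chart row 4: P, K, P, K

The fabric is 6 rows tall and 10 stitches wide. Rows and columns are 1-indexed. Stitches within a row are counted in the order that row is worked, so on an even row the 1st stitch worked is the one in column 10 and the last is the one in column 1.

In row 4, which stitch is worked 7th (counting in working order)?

Result:
P

Derivation:
Row 4: (4-1) mod 4 = 3, so use chart row 4. Even row -> WS.
Chart row 4 tiled across columns 1-10: P K P K P K P K P K
WS row: flip the tiled sequence (start at column 10) and apply K<->P; YO and K2TOG stay.
Row 4 as worked: P K P K P K P K P K
The 7th stitch worked is P.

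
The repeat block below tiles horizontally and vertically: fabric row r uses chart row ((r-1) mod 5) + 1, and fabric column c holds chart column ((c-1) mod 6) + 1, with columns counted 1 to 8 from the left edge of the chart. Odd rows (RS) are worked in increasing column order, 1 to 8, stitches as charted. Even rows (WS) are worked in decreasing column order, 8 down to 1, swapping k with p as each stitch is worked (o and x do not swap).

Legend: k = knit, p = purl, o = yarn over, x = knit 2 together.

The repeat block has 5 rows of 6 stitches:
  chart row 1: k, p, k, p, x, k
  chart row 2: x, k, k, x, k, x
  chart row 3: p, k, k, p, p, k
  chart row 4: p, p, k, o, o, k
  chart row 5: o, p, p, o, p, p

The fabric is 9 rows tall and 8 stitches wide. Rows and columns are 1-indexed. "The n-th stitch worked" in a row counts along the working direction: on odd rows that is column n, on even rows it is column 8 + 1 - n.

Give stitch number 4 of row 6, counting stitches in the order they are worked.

Result:
x

Derivation:
Row 6: (6-1) mod 5 = 0, so use chart row 1. Even row -> WS.
Chart row 1 tiled across columns 1-8: k p k p x k k p
Wrong side: read the tiled row from column 8 down to 1 and exchange k with p (leave o, x).
Row 6 as worked: k p p x k p k p
Stitch 4 in working order -> x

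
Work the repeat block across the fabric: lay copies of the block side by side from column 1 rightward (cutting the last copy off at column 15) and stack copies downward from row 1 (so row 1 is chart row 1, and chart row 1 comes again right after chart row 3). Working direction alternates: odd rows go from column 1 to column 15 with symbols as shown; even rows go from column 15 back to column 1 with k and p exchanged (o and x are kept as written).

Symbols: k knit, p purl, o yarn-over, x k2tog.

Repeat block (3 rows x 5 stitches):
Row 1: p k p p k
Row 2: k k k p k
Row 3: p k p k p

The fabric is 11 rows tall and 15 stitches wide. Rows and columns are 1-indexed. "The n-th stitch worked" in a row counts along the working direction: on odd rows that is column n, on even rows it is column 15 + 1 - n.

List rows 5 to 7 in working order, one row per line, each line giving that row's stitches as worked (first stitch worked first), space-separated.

Result:
k k k p k k k k p k k k k p k
k p k p k k p k p k k p k p k
p k p p k p k p p k p k p p k

Derivation:
Row 5: chart row 2, RS - tile across columns 1-15 and work as-is.
Row 6: chart row 3, WS - tiled (columns 1-15): p k p k p p k p k p p k p k p; work from column 15 back to 1 with k<->p swapped.
Row 7: chart row 1, RS - tile across columns 1-15 and work as-is.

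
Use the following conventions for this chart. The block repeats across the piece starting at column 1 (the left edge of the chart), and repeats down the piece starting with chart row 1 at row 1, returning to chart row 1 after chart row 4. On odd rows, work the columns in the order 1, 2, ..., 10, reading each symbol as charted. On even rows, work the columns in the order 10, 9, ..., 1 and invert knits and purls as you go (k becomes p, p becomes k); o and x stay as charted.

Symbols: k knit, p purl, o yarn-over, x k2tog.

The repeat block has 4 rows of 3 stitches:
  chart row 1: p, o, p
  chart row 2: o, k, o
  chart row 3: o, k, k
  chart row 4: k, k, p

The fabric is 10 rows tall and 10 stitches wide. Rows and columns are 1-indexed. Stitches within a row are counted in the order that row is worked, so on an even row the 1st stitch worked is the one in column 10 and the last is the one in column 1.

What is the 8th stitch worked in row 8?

== STITCH ==
k

Derivation:
Row 8: (8-1) mod 4 = 3, so use chart row 4. Even row -> WS.
Chart row 4 tiled across columns 1-10: k k p k k p k k p k
WS row: flip the tiled sequence (start at column 10) and apply k<->p; o and x stay.
Row 8 as worked: p k p p k p p k p p
Stitch 8 in working order -> k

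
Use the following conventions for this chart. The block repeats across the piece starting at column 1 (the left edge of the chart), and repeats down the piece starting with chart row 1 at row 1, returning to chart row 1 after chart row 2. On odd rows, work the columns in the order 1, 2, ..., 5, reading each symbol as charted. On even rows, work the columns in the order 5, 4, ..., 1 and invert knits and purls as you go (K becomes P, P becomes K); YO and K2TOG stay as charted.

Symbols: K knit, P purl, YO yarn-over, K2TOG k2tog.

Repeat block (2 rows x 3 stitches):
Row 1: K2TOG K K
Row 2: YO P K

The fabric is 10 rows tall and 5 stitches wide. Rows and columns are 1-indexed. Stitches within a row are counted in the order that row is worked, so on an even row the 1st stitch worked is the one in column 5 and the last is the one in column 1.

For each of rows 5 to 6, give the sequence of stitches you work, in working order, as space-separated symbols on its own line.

== ROWS AS WORKED ==
K2TOG K K K2TOG K
K YO P K YO

Derivation:
Row 5: chart row 1, RS - tile across columns 1-5 and work as-is.
Row 6: chart row 2, WS - tiled (columns 1-5): YO P K YO P; work from column 5 back to 1 with K<->P swapped.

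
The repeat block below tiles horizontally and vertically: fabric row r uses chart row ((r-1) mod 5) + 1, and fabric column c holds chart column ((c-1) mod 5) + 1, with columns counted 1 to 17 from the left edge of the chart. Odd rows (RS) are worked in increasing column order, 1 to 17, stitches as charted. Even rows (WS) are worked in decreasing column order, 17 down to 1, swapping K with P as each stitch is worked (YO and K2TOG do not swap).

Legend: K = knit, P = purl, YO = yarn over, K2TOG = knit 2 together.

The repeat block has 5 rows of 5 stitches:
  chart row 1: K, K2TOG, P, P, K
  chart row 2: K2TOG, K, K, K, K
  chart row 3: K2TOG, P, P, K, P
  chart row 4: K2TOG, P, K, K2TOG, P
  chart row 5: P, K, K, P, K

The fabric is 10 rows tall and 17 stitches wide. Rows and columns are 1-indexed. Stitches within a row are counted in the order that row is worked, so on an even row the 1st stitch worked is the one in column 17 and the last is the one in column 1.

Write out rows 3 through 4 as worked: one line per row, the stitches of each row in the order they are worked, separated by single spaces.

Row 3: chart row 3, RS - tile across columns 1-17 and work as-is.
Row 4: chart row 4, WS - tiled (columns 1-17): K2TOG P K K2TOG P K2TOG P K K2TOG P K2TOG P K K2TOG P K2TOG P; work from column 17 back to 1 with K<->P swapped.

== ROWS AS WORKED ==
K2TOG P P K P K2TOG P P K P K2TOG P P K P K2TOG P
K K2TOG K K2TOG P K K2TOG K K2TOG P K K2TOG K K2TOG P K K2TOG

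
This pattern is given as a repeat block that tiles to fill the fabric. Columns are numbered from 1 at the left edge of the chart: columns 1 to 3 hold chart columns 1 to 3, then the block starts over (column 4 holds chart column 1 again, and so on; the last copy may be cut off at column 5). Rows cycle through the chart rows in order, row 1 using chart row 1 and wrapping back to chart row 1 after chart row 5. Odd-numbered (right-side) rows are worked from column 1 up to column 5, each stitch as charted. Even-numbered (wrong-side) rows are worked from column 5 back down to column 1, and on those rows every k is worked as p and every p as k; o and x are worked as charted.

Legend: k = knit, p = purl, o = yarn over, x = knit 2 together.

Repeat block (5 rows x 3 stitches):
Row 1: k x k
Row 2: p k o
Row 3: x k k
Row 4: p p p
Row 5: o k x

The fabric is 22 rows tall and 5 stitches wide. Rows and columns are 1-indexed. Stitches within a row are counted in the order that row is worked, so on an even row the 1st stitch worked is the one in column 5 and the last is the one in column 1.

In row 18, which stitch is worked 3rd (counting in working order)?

For row 18: chart row = ((18-1) mod 5) + 1 = 3; this is a WS (even) row.
Chart row 3 tiled across columns 1-5: x k k x k
WS row: flip the tiled sequence (start at column 5) and apply k<->p; o and x stay.
Row 18 as worked: p x p p x
Stitch 3 in working order -> p

Result:
p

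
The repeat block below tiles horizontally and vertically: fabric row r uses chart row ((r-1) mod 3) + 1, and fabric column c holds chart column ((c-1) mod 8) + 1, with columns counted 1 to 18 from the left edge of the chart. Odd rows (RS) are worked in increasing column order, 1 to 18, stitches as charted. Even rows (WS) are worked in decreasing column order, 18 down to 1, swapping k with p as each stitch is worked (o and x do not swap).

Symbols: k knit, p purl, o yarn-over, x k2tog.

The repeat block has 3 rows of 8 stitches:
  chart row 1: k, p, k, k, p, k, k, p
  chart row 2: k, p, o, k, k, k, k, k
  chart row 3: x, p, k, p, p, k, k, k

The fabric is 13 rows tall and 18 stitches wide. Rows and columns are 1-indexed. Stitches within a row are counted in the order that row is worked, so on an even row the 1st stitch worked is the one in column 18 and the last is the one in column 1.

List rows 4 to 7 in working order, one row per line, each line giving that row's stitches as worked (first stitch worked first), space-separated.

Result:
k p k p p k p p k p k p p k p p k p
k p o k k k k k k p o k k k k k k p
k x p p p k k p k x p p p k k p k x
k p k k p k k p k p k k p k k p k p

Derivation:
Row 4: chart row 1, WS - tiled (columns 1-18): k p k k p k k p k p k k p k k p k p; work from column 18 back to 1 with k<->p swapped.
Row 5: chart row 2, RS - tile across columns 1-18 and work as-is.
Row 6: chart row 3, WS - tiled (columns 1-18): x p k p p k k k x p k p p k k k x p; work from column 18 back to 1 with k<->p swapped.
Row 7: chart row 1, RS - tile across columns 1-18 and work as-is.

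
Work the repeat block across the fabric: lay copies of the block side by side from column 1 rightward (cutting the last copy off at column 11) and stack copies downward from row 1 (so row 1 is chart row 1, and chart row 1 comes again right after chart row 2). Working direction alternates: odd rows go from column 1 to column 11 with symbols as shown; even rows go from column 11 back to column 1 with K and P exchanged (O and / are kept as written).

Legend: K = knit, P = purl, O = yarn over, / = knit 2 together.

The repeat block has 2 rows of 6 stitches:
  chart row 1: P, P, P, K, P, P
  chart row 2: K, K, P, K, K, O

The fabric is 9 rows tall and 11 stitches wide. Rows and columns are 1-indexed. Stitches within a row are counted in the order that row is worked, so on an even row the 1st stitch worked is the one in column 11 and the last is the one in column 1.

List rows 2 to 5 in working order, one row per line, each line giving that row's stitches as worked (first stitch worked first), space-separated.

== ROWS AS WORKED ==
P P K P P O P P K P P
P P P K P P P P P K P
P P K P P O P P K P P
P P P K P P P P P K P

Derivation:
Row 2: chart row 2, WS - tiled (columns 1-11): K K P K K O K K P K K; work from column 11 back to 1 with K<->P swapped.
Row 3: chart row 1, RS - tile across columns 1-11 and work as-is.
Row 4: chart row 2, WS - tiled (columns 1-11): K K P K K O K K P K K; work from column 11 back to 1 with K<->P swapped.
Row 5: chart row 1, RS - tile across columns 1-11 and work as-is.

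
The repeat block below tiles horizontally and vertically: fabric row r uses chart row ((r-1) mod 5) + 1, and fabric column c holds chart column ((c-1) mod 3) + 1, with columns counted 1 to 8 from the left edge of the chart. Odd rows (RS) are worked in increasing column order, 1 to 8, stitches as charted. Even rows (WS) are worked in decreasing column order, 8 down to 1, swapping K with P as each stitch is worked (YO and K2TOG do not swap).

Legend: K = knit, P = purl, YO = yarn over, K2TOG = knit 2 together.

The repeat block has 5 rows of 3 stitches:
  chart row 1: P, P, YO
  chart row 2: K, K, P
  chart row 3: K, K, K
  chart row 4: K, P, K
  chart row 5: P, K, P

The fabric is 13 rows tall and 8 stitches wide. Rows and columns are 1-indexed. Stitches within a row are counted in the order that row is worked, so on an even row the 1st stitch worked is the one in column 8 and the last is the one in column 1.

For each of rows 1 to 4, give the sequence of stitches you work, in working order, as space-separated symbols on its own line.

Result:
P P YO P P YO P P
P P K P P K P P
K K K K K K K K
K P P K P P K P

Derivation:
Row 1: chart row 1, RS - tile across columns 1-8 and work as-is.
Row 2: chart row 2, WS - tiled (columns 1-8): K K P K K P K K; work from column 8 back to 1 with K<->P swapped.
Row 3: chart row 3, RS - tile across columns 1-8 and work as-is.
Row 4: chart row 4, WS - tiled (columns 1-8): K P K K P K K P; work from column 8 back to 1 with K<->P swapped.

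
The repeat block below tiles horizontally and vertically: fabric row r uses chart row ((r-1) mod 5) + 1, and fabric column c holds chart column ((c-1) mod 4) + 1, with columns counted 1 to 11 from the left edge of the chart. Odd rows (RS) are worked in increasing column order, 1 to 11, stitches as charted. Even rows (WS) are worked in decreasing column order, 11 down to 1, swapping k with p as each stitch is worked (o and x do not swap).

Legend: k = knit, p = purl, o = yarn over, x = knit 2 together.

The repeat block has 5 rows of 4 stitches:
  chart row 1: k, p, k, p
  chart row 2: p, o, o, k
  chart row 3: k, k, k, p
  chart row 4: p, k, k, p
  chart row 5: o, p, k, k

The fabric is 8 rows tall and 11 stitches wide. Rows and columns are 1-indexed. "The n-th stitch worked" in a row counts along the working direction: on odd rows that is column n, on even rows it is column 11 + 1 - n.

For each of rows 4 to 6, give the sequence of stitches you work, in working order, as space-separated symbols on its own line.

Row 4: chart row 4, WS - tiled (columns 1-11): p k k p p k k p p k k; work from column 11 back to 1 with k<->p swapped.
Row 5: chart row 5, RS - tile across columns 1-11 and work as-is.
Row 6: chart row 1, WS - tiled (columns 1-11): k p k p k p k p k p k; work from column 11 back to 1 with k<->p swapped.

Rows as worked:
p p k k p p k k p p k
o p k k o p k k o p k
p k p k p k p k p k p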